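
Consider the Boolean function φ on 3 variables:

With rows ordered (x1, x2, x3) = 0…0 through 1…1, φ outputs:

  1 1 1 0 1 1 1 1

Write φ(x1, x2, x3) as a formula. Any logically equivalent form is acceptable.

φ is 0 on exactly one input, (0,1,1), whose minterm is ¬x1·x2·x3. So φ is the negation of that single conjunction.

φ(x1, x2, x3) = ¬((¬x1 ∧ x2) ∧ x3)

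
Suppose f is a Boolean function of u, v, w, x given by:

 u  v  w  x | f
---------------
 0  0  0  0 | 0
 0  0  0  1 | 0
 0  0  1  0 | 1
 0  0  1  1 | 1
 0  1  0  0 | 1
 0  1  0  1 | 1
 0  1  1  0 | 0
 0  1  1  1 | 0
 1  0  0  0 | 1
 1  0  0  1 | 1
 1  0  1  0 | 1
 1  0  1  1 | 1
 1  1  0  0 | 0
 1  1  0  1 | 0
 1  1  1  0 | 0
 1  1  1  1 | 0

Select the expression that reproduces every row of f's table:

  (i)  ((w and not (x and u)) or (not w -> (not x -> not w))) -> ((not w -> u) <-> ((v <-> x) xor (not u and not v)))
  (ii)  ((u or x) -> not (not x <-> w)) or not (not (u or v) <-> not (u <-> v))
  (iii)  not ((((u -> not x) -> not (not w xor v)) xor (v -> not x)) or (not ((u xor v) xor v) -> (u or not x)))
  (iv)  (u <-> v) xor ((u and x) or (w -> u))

(i) fails at (0,0,0,0): the formula yields 1, f is 0.
(ii) fails at (0,0,0,0): the formula yields 1, f is 0.
(iii) fails at (0,0,1,0): the formula yields 0, f is 1.
Only (iv) survives; checking it on all 16 rows confirms it matches f.

iv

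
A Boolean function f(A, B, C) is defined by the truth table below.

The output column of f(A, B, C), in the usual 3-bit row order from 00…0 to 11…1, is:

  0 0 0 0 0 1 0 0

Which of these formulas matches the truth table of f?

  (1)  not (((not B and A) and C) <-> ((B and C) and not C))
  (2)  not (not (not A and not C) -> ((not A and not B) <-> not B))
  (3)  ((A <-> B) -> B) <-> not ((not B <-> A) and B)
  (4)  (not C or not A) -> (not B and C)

(2): at (1,0,0) it gives 1, but f = 0 — eliminated.
(3): at (1,0,0) it gives 1, but f = 0 — eliminated.
(4): at (0,0,1) it gives 1, but f = 0 — eliminated.
That leaves (1). Evaluating it on every row reproduces the table of f exactly.

1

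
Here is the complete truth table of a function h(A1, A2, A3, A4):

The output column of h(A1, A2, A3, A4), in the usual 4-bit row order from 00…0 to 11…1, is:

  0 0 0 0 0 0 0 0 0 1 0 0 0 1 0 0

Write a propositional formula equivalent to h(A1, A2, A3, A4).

h(A1, A2, A3, A4) = (((A1 & ~A2) & ~A3) & A4) | (((A1 & A2) & ~A3) & A4)

Collect the rows where h=1 — (1,0,0,1), (1,1,0,1) — and write one minterm per row: A1·¬A2·¬A3·A4, A1·A2·¬A3·A4. Their union (logical OR) reproduces the table exactly.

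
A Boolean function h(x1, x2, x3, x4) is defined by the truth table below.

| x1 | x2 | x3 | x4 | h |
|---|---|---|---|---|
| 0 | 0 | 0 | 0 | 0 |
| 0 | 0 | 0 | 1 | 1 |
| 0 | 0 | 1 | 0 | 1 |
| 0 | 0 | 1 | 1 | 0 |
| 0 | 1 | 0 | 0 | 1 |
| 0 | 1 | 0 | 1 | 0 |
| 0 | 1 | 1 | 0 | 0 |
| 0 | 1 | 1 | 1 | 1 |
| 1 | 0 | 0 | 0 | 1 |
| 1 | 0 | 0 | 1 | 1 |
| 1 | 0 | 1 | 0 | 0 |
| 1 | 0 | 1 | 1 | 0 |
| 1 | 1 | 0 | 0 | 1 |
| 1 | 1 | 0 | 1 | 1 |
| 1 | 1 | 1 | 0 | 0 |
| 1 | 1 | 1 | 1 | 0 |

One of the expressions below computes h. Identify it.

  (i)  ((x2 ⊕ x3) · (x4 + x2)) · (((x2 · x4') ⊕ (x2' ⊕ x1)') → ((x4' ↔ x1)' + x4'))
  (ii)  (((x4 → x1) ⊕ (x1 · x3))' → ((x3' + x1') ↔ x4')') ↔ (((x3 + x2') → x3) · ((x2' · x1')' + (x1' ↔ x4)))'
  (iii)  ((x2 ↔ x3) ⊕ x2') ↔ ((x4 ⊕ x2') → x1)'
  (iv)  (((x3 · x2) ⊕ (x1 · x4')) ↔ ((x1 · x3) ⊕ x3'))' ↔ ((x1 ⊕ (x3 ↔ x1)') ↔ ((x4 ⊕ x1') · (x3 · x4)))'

iii

(i) fails at (0,0,0,1): the formula yields 0, h is 1.
(ii) fails at (0,0,0,0): the formula yields 1, h is 0.
(iv) fails at (0,0,0,1): the formula yields 0, h is 1.
That leaves (iii). Evaluating it on every row reproduces the table of h exactly.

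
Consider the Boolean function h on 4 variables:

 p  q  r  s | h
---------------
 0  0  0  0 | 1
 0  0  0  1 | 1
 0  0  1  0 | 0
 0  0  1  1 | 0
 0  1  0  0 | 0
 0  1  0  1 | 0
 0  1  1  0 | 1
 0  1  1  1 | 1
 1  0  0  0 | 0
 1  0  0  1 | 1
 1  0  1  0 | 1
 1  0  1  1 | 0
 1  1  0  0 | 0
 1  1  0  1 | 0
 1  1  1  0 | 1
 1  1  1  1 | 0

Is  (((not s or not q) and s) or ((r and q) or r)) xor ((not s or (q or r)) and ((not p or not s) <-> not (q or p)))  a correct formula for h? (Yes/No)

No

Check the formula against h row by row:
  p=0, q=0, r=0, s=0: formula gives 1, h = 1 ✓
  p=0, q=0, r=0, s=1: formula gives 1, h = 1 ✓
  p=0, q=0, r=1, s=0: formula gives 0, h = 0 ✓
  p=0, q=0, r=1, s=1: formula gives 0, h = 0 ✓
  …
  p=1, q=1, r=0, s=1: formula gives 1, but h = 0 ✗
Since they disagree at (1,1,0,1), the expression is not a correct formula for h.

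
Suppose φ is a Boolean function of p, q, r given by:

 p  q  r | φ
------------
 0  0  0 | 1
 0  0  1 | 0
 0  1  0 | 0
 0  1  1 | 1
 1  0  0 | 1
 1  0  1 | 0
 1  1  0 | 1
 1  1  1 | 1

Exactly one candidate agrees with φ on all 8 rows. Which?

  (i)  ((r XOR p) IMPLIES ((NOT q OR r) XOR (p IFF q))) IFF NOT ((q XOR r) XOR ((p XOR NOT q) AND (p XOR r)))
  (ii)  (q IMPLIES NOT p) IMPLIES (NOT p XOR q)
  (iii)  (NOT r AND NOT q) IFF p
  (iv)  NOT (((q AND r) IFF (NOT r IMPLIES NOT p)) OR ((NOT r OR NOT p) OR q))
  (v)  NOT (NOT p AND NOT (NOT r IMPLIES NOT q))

(ii) disagrees with φ on (0,0,1) (formula → 1, table → 0); rule it out.
(iii) disagrees with φ on (0,0,0) (formula → 0, table → 1); rule it out.
(iv) disagrees with φ on (0,0,0) (formula → 0, table → 1); rule it out.
(v) disagrees with φ on (0,0,1) (formula → 1, table → 0); rule it out.
Only (i) survives; checking it on all 8 rows confirms it matches φ.

i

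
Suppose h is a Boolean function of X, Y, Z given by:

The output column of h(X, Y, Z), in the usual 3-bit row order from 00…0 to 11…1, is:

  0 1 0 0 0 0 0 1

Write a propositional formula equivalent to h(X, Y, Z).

h(X, Y, Z) = ((¬X ∧ ¬Y) ∧ Z) ∨ ((X ∧ Y) ∧ Z)

The 1-rows are (0,0,1), (1,1,1). Each contributes one minterm — ¬X·¬Y·Z; X·Y·Z — and their disjunction is a sum-of-products form of h.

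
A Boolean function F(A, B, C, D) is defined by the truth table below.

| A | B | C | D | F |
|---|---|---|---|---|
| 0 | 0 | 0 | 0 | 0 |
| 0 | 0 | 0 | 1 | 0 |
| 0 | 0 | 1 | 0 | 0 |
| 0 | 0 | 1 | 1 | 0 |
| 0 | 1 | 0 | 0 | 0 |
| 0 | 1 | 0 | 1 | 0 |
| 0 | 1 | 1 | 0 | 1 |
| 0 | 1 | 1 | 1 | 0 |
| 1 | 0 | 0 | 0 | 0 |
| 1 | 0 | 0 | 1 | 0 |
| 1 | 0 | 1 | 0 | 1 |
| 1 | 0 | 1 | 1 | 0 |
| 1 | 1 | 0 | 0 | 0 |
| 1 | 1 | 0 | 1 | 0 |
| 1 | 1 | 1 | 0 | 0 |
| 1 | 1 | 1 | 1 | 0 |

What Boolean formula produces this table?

Collect the rows where F=1 — (0,1,1,0), (1,0,1,0) — and write one minterm per row: ¬A·B·C·¬D, A·¬B·C·¬D. Their union (logical OR) reproduces the table exactly.

F(A, B, C, D) = (((A' · B) · C) · D') + (((A · B') · C) · D')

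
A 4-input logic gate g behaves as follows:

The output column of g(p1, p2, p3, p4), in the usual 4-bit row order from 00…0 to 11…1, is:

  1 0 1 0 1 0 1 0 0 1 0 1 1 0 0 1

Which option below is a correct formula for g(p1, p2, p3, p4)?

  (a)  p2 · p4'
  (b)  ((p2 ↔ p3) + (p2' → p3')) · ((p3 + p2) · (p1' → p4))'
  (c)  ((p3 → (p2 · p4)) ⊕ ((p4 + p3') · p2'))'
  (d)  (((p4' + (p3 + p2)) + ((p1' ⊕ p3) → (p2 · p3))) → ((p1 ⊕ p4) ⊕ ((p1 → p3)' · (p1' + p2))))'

(a) disagrees with g on (0,0,0,0) (formula → 0, table → 1); rule it out.
(b) disagrees with g on (0,0,0,1) (formula → 1, table → 0); rule it out.
(c) disagrees with g on (0,0,0,1) (formula → 1, table → 0); rule it out.
That leaves (d). Evaluating it on every row reproduces the table of g exactly.

d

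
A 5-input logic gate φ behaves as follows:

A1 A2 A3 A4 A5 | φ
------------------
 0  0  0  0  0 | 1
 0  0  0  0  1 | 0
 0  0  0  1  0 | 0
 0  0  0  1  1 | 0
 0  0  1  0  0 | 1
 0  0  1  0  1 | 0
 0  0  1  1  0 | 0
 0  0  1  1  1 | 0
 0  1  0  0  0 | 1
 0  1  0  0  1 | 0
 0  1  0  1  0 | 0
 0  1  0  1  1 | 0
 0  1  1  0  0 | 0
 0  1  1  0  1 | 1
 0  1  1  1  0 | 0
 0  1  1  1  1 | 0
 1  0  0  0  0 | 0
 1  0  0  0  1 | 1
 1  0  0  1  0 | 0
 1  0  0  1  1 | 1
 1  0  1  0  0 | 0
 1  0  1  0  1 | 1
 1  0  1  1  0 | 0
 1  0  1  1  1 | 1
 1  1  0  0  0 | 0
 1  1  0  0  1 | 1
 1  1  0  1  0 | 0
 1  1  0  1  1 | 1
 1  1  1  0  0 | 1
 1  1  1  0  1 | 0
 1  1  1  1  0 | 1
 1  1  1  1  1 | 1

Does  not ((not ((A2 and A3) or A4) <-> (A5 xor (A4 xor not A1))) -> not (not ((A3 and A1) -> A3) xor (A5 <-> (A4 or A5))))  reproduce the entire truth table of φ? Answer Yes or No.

Evaluate not ((not ((A2 and A3) or A4) <-> (A5 xor (A4 xor not A1))) -> not (not ((A3 and A1) -> A3) xor (A5 <-> (A4 or A5)))) on each row and compare to φ:
  A1=0, A2=0, A3=0, A4=0, A5=0: formula gives 1, φ = 1 ✓
  A1=0, A2=0, A3=0, A4=0, A5=1: formula gives 0, φ = 0 ✓
  A1=0, A2=0, A3=0, A4=1, A5=0: formula gives 0, φ = 0 ✓
  A1=0, A2=0, A3=0, A4=1, A5=1: formula gives 0, φ = 0 ✓
  …
  A1=1, A2=1, A3=1, A4=1, A5=0: formula gives 0, but φ = 1 ✗
Row (1,1,1,1,0) is a counterexample, so the formula is not equivalent to φ.

No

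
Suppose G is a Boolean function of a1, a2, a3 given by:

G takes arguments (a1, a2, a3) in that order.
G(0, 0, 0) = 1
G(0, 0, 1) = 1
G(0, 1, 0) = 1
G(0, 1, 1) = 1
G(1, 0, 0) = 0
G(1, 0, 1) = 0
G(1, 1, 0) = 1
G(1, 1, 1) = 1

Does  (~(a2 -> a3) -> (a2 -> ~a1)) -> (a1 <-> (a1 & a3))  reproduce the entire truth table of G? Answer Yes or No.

No

Evaluate (~(a2 -> a3) -> (a2 -> ~a1)) -> (a1 <-> (a1 & a3)) on each row and compare to G:
  a1=0, a2=0, a3=0: formula gives 1, G = 1 ✓
  a1=0, a2=0, a3=1: formula gives 1, G = 1 ✓
  a1=0, a2=1, a3=0: formula gives 1, G = 1 ✓
  a1=0, a2=1, a3=1: formula gives 1, G = 1 ✓
  a1=1, a2=0, a3=0: formula gives 0, G = 0 ✓
  a1=1, a2=0, a3=1: formula gives 1, but G = 0 ✗
Since they disagree at (1,0,1), the expression is not a correct formula for G.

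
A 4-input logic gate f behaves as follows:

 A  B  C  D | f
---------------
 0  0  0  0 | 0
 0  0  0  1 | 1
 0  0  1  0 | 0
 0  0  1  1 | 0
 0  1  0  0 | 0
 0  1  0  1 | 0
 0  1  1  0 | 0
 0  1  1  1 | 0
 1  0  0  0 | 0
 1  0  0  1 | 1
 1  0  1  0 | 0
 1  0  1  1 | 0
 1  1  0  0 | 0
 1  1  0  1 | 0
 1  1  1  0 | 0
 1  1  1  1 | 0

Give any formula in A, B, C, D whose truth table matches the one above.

f(A, B, C, D) = (((A' · B') · C') · D) + (((A · B') · C') · D)

f=1 on 2 inputs: (0,0,0,1), (1,0,0,1). Reading each as a conjunction of literals (¬A·¬B·¬C·D, A·¬B·¬C·D) and taking the OR gives the canonical DNF.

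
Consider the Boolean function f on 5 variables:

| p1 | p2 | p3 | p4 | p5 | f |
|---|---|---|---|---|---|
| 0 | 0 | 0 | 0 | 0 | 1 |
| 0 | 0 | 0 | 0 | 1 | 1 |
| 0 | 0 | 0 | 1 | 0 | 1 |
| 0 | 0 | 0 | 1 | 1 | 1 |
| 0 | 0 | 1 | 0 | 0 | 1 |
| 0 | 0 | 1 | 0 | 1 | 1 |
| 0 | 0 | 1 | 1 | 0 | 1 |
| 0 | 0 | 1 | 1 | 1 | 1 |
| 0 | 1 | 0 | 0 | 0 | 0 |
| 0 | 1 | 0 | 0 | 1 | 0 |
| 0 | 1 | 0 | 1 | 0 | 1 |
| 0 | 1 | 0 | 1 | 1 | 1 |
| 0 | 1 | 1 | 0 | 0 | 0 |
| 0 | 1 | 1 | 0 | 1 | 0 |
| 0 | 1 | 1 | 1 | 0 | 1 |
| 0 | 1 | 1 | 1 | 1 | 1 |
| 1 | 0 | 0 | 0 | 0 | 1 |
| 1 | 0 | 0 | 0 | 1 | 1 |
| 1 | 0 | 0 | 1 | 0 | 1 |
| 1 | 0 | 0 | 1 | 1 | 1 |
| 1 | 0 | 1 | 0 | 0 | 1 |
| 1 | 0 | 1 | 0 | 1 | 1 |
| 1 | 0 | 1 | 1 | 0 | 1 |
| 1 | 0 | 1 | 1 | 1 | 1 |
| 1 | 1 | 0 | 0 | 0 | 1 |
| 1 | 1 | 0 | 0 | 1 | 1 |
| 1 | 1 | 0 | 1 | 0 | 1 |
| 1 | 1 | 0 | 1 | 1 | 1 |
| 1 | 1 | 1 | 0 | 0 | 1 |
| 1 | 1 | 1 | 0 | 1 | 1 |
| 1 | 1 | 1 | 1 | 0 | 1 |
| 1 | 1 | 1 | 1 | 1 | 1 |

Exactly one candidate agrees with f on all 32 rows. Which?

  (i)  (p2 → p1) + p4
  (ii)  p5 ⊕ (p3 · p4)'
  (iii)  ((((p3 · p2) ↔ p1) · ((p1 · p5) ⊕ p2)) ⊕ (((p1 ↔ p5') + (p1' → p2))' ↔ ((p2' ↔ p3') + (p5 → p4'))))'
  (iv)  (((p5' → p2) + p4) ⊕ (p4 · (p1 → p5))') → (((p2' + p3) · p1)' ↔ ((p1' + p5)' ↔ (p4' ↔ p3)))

i

(ii) fails at (0,0,0,0,1): the formula yields 0, f is 1.
(iii) fails at (0,0,0,0,0): the formula yields 0, f is 1.
(iv) fails at (0,0,0,1,0): the formula yields 0, f is 1.
That leaves (i). Evaluating it on every row reproduces the table of f exactly.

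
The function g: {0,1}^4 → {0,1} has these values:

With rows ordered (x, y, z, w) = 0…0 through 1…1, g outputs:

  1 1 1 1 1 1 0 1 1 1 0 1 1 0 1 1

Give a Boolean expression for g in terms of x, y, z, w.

The 0-rows are (0,1,1,0), (1,0,1,0), (1,1,0,1). Take each as a conjunction (¬x·y·z·¬w, x·¬y·z·¬w, x·y·¬z·w), form their disjunction, and complement — that gives a formula that is 1 everywhere g is.

g(x, y, z, w) = not (((((not x and y) and z) and not w) or (((x and not y) and z) and not w)) or (((x and y) and not z) and w))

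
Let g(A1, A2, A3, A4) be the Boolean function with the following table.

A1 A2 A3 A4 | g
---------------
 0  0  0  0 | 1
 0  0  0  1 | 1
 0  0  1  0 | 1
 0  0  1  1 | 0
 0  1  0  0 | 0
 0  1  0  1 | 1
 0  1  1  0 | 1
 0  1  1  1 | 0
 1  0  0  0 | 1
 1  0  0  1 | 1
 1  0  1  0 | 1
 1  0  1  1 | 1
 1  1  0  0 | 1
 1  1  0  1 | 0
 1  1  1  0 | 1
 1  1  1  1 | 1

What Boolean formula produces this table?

g is 0 on only 4 rows — (0,0,1,1), (0,1,0,0), (0,1,1,1), (1,1,0,1). Writing each as a minterm (¬A1·¬A2·A3·A4, ¬A1·A2·¬A3·¬A4, ¬A1·A2·A3·A4, A1·A2·¬A3·A4) and OR-ing them characterizes exactly where g=0, so g is the negation of that disjunction.

g(A1, A2, A3, A4) = ¬((((((¬A1 ∧ ¬A2) ∧ A3) ∧ A4) ∨ (((¬A1 ∧ A2) ∧ ¬A3) ∧ ¬A4)) ∨ (((¬A1 ∧ A2) ∧ A3) ∧ A4)) ∨ (((A1 ∧ A2) ∧ ¬A3) ∧ A4))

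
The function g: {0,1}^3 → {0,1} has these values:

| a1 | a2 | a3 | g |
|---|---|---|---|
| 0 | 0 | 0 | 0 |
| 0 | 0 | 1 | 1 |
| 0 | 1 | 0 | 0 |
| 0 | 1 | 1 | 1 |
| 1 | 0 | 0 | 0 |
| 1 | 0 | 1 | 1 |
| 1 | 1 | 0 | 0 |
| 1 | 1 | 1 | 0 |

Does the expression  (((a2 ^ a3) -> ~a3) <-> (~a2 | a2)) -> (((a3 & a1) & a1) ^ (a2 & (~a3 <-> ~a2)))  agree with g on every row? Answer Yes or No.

Yes

Evaluate (((a2 ^ a3) -> ~a3) <-> (~a2 | a2)) -> (((a3 & a1) & a1) ^ (a2 & (~a3 <-> ~a2))) on each row and compare to g:
  a1=0, a2=0, a3=0: formula gives 0, g = 0 ✓
  a1=0, a2=0, a3=1: formula gives 1, g = 1 ✓
  a1=0, a2=1, a3=0: formula gives 0, g = 0 ✓
  a1=0, a2=1, a3=1: formula gives 1, g = 1 ✓
  a1=1, a2=0, a3=0: formula gives 0, g = 0 ✓
  … (the remaining 3 rows also agree.)
All 8 rows match — the expression computes g exactly.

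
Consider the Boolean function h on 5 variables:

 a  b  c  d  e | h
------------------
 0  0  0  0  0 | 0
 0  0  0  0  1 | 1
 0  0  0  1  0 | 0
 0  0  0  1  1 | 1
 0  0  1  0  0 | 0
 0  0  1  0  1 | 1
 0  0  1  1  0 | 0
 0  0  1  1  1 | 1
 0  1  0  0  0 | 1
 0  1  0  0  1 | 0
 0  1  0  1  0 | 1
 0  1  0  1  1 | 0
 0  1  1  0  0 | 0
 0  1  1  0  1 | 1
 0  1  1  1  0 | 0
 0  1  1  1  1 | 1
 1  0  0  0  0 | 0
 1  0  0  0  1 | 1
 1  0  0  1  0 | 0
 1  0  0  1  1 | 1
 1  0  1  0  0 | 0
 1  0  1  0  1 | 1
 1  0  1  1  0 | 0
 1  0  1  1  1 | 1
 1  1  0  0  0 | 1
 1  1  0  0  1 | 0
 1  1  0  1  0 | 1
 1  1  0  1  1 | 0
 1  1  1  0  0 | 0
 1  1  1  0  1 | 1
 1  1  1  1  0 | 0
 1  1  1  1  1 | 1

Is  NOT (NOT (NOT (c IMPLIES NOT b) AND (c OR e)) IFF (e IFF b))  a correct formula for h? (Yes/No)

Check the formula against h row by row:
  a=0, b=0, c=0, d=0, e=0: formula gives 0, h = 0 ✓
  a=0, b=0, c=0, d=0, e=1: formula gives 1, h = 1 ✓
  a=0, b=0, c=0, d=1, e=0: formula gives 0, h = 0 ✓
  a=0, b=0, c=0, d=1, e=1: formula gives 1, h = 1 ✓
  …and likewise for the remaining 28 rows.
All 32 rows match — the expression computes h exactly.

Yes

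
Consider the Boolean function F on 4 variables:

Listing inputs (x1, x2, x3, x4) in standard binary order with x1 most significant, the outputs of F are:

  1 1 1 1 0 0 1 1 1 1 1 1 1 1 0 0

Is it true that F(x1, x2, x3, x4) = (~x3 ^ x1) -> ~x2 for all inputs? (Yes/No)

Yes

Test each input against both F and the formula:
  x1=0, x2=0, x3=0, x4=0: formula gives 1, F = 1 ✓
  x1=0, x2=0, x3=0, x4=1: formula gives 1, F = 1 ✓
  x1=0, x2=0, x3=1, x4=0: formula gives 1, F = 1 ✓
  x1=0, x2=0, x3=1, x4=1: formula gives 1, F = 1 ✓
  … (the remaining 12 rows also agree.)
All 16 rows match — the expression computes F exactly.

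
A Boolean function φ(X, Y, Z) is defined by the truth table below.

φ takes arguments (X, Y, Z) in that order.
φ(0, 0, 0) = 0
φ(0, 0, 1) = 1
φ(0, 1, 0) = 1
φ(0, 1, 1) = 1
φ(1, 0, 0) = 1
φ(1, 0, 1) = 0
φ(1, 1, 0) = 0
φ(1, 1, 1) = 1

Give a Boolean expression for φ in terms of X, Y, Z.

The 0-rows are (0,0,0), (1,0,1), (1,1,0). Take each as a conjunction (¬X·¬Y·¬Z, X·¬Y·Z, X·Y·¬Z), form their disjunction, and complement — that gives a formula that is 1 everywhere φ is.

φ(X, Y, Z) = ~((((~X & ~Y) & ~Z) | ((X & ~Y) & Z)) | ((X & Y) & ~Z))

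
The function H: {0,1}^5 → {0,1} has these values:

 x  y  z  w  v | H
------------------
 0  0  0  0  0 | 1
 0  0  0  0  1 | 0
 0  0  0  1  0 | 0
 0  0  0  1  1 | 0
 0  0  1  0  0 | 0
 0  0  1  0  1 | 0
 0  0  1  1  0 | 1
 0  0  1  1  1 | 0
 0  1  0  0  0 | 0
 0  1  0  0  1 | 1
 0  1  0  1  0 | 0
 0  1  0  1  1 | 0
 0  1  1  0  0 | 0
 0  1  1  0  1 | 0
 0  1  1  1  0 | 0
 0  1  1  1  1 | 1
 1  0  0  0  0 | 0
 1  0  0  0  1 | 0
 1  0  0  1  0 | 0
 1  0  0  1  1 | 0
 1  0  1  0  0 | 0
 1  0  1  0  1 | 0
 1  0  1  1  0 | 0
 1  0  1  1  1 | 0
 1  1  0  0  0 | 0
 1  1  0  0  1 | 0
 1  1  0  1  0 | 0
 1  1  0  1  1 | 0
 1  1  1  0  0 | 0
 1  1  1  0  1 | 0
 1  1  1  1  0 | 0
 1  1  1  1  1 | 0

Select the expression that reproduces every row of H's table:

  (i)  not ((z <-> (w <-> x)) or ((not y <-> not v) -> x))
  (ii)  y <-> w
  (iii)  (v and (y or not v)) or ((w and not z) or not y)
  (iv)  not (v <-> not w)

i

(ii) fails at (0,0,0,0,1): the formula yields 1, H is 0.
(iii) fails at (0,0,0,0,1): the formula yields 1, H is 0.
(iv) fails at (0,0,0,1,1): the formula yields 1, H is 0.
Only (i) survives; checking it on all 32 rows confirms it matches H.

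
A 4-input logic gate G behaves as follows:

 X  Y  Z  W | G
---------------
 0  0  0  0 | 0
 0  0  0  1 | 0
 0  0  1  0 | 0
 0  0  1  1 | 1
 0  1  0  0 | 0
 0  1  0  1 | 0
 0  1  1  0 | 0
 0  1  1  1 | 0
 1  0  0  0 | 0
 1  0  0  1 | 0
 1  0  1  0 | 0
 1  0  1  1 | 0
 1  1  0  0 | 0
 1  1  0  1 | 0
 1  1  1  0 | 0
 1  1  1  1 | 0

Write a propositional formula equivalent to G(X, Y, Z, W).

G(X, Y, Z, W) = ((¬X ∧ ¬Y) ∧ Z) ∧ W

Only row (0,0,1,1) gives 1. That row's minterm ¬X·¬Y·Z·W is G directly.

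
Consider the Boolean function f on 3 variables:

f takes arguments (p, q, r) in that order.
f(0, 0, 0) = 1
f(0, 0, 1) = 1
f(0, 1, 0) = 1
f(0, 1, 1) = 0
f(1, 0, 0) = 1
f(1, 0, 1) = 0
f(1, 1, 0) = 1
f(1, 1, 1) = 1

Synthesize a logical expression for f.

f(p, q, r) = ¬(((¬p ∧ q) ∧ r) ∨ ((p ∧ ¬q) ∧ r))

f is 0 on only 2 rows — (0,1,1), (1,0,1). Writing each as a minterm (¬p·q·r, p·¬q·r) and OR-ing them characterizes exactly where f=0, so f is the negation of that disjunction.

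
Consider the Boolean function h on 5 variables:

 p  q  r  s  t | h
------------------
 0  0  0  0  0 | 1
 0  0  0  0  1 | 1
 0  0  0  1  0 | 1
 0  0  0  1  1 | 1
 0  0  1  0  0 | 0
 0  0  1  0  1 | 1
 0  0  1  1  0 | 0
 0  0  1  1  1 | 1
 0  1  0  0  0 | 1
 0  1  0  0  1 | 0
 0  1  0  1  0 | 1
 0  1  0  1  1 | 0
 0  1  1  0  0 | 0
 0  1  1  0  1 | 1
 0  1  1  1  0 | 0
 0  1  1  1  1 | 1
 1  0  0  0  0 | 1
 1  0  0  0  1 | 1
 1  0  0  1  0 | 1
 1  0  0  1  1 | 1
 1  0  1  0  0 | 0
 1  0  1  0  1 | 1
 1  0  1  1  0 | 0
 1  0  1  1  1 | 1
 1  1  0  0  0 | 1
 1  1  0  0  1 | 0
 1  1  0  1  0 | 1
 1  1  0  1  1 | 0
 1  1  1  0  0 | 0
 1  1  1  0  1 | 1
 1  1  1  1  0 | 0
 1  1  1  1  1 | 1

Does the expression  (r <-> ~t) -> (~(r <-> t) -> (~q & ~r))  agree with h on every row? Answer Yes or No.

Test each input against both h and the formula:
  p=0, q=0, r=0, s=0, t=0: formula gives 1, h = 1 ✓
  p=0, q=0, r=0, s=0, t=1: formula gives 1, h = 1 ✓
  p=0, q=0, r=0, s=1, t=0: formula gives 1, h = 1 ✓
  p=0, q=0, r=0, s=1, t=1: formula gives 1, h = 1 ✓
  …and likewise for the remaining 28 rows.
All 32 rows match — the expression computes h exactly.

Yes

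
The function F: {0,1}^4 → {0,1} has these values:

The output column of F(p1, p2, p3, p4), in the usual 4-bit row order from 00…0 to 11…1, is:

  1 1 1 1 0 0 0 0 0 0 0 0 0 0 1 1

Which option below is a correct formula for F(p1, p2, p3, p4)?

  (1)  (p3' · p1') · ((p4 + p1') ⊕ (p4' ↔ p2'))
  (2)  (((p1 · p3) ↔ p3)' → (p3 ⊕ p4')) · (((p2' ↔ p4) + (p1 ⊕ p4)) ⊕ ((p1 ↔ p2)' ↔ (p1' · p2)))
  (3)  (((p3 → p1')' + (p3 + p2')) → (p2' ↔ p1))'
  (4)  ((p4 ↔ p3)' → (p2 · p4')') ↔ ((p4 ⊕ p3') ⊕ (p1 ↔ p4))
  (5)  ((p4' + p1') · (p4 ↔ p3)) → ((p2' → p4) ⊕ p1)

(1) disagrees with F on (0,0,0,0) (formula → 0, table → 1); rule it out.
(2) disagrees with F on (0,0,0,1) (formula → 0, table → 1); rule it out.
(4) disagrees with F on (0,0,0,0) (formula → 0, table → 1); rule it out.
(5) disagrees with F on (0,0,0,0) (formula → 0, table → 1); rule it out.
(3) is the remaining candidate, and it agrees with F on all 16 inputs.

3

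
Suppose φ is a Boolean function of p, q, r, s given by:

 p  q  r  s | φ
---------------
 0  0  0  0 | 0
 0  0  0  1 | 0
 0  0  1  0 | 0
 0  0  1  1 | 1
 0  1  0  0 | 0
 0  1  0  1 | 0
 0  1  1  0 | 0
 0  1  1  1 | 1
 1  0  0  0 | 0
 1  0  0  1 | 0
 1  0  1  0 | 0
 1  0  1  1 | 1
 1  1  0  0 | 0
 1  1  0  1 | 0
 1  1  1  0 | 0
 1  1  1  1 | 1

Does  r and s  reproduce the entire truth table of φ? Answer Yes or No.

Evaluate r and s on each row and compare to φ:
  p=0, q=0, r=0, s=0: formula gives 0, φ = 0 ✓
  p=0, q=0, r=0, s=1: formula gives 0, φ = 0 ✓
  p=0, q=0, r=1, s=0: formula gives 0, φ = 0 ✓
  p=0, q=0, r=1, s=1: formula gives 1, φ = 1 ✓
  …and likewise for the remaining 12 rows.
No disagreement on any input; they are logically equivalent.

Yes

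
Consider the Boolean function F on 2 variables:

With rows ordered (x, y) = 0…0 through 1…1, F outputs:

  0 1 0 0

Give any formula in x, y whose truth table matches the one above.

F(x, y) = not x and y

1 only at (0,1): NOT x AND y.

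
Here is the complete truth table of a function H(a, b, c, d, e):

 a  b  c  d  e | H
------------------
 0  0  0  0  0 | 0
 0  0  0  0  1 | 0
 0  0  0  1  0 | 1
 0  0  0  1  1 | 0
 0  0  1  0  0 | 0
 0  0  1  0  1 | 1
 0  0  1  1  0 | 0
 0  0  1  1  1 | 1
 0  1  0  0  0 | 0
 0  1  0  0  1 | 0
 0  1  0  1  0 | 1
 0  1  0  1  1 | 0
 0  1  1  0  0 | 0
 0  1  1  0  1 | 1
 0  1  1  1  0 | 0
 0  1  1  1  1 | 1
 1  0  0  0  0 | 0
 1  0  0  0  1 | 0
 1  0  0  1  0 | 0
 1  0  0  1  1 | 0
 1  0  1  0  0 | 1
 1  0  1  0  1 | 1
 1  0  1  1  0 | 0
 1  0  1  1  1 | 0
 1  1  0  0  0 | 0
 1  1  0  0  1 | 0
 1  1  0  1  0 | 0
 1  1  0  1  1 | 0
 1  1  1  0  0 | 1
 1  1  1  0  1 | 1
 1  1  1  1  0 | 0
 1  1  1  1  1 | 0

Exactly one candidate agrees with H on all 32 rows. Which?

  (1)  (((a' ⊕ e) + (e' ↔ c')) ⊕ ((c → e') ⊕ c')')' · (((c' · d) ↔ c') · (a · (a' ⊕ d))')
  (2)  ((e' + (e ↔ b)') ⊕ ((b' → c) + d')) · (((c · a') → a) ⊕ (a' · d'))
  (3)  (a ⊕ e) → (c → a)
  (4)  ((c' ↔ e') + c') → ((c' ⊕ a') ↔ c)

(2) disagrees with H on (0,0,0,1,1) (formula → 1, table → 0); rule it out.
(3) disagrees with H on (0,0,0,0,0) (formula → 1, table → 0); rule it out.
(4) disagrees with H on (0,0,0,0,0) (formula → 1, table → 0); rule it out.
That leaves (1). Evaluating it on every row reproduces the table of H exactly.

1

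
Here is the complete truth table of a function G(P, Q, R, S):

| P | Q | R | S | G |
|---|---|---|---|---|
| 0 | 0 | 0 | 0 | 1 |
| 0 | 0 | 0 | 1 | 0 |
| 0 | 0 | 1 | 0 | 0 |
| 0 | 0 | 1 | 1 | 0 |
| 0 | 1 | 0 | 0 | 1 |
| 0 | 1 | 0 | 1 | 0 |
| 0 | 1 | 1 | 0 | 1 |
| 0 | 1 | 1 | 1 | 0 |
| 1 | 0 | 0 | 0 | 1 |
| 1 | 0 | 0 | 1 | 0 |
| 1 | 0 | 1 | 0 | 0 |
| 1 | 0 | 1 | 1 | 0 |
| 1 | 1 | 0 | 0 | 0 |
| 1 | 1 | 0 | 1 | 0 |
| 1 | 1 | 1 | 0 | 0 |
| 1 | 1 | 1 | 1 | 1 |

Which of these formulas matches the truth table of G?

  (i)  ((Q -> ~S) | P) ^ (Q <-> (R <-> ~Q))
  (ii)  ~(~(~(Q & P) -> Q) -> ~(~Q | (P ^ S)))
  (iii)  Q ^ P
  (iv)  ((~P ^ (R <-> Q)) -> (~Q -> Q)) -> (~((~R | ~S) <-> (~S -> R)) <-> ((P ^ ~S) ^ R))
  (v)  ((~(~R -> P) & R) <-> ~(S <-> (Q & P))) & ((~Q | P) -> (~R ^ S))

(i) disagrees with G on (0,0,0,0) (formula → 0, table → 1); rule it out.
(ii) disagrees with G on (0,0,0,1) (formula → 1, table → 0); rule it out.
(iii) disagrees with G on (0,0,0,0) (formula → 0, table → 1); rule it out.
(iv) disagrees with G on (0,0,0,1) (formula → 1, table → 0); rule it out.
That leaves (v). Evaluating it on every row reproduces the table of G exactly.

v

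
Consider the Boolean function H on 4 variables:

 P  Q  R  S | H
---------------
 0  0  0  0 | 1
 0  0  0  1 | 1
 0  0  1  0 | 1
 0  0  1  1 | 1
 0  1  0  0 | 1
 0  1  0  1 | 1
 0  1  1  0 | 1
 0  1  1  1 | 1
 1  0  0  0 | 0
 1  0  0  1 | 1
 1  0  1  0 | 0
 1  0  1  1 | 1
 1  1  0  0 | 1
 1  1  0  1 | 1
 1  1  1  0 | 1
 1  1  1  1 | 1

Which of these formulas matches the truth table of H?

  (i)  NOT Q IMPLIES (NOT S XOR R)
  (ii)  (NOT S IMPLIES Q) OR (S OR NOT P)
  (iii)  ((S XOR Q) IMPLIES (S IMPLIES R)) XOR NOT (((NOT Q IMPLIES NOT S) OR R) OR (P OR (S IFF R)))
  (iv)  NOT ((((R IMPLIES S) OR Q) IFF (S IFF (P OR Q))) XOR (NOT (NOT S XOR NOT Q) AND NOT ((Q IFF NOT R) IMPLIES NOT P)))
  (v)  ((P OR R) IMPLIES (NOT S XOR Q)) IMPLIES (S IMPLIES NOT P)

ii

(i) disagrees with H on (0,0,0,1) (formula → 0, table → 1); rule it out.
(iii) disagrees with H on (1,0,0,0) (formula → 1, table → 0); rule it out.
(iv) disagrees with H on (0,0,0,0) (formula → 0, table → 1); rule it out.
(v) disagrees with H on (1,0,0,0) (formula → 1, table → 0); rule it out.
Only (ii) survives; checking it on all 16 rows confirms it matches H.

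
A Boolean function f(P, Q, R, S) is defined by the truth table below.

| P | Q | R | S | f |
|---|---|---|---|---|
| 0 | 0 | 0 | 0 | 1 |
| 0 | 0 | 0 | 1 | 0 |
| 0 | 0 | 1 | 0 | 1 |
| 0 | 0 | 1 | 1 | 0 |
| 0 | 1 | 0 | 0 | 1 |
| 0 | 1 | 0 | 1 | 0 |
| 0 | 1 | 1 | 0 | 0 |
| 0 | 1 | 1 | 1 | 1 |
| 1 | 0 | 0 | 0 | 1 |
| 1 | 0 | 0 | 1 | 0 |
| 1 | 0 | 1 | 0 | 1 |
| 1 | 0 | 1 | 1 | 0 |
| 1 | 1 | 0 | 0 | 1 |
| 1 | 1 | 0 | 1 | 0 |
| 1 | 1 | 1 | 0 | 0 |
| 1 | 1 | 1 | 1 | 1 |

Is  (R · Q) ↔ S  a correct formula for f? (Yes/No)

Check the formula against f row by row:
  P=0, Q=0, R=0, S=0: formula gives 1, f = 1 ✓
  P=0, Q=0, R=0, S=1: formula gives 0, f = 0 ✓
  P=0, Q=0, R=1, S=0: formula gives 1, f = 1 ✓
  P=0, Q=0, R=1, S=1: formula gives 0, f = 0 ✓
  … (the remaining 12 rows also agree.)
Every row agrees, so the formula is equivalent.

Yes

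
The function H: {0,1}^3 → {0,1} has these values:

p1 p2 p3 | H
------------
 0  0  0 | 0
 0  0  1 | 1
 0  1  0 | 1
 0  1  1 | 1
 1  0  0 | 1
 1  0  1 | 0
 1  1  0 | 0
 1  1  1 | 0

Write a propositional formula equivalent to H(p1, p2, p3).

H=1 on 4 inputs: (0,0,1), (0,1,0), (0,1,1), (1,0,0). Reading each as a conjunction of literals (¬p1·¬p2·p3, ¬p1·p2·¬p3, ¬p1·p2·p3, p1·¬p2·¬p3) and taking the OR gives the canonical DNF.

H(p1, p2, p3) = ((((not p1 and not p2) and p3) or ((not p1 and p2) and not p3)) or ((not p1 and p2) and p3)) or ((p1 and not p2) and not p3)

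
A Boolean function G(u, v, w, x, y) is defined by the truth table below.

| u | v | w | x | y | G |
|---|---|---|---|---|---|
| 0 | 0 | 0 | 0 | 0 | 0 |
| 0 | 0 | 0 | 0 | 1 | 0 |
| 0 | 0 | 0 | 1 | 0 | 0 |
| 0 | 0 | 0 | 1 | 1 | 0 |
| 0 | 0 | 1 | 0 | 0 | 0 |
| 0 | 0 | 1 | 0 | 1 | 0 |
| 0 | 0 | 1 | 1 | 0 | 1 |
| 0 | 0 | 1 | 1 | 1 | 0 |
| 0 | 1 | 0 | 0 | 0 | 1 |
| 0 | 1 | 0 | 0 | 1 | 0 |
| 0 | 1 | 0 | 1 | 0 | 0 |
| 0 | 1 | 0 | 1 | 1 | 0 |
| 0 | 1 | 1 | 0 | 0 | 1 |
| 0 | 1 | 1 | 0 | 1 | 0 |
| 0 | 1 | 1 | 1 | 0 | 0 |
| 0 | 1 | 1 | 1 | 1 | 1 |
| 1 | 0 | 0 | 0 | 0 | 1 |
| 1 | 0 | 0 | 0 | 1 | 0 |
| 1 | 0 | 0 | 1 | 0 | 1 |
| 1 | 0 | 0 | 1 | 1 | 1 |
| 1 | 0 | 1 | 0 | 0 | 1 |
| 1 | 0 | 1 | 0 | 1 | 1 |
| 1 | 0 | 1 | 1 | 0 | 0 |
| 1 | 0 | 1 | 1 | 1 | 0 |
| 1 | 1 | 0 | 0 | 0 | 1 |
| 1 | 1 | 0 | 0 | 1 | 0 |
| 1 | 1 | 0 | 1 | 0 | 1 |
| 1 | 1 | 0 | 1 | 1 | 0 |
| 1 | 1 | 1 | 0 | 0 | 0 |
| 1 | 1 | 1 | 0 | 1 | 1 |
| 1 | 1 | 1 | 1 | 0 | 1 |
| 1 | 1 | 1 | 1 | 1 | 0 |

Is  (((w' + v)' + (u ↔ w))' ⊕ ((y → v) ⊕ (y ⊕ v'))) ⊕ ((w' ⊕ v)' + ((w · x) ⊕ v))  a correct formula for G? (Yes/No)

Check the formula against G row by row:
  u=0, v=0, w=0, x=0, y=0: formula gives 0, G = 0 ✓
  u=0, v=0, w=0, x=0, y=1: formula gives 0, G = 0 ✓
  u=0, v=0, w=0, x=1, y=0: formula gives 0, G = 0 ✓
  u=0, v=0, w=0, x=1, y=1: formula gives 0, G = 0 ✓
  u=0, v=0, w=1, x=0, y=0: formula gives 1, but G = 0 ✗
Since they disagree at (0,0,1,0,0), the expression is not a correct formula for G.

No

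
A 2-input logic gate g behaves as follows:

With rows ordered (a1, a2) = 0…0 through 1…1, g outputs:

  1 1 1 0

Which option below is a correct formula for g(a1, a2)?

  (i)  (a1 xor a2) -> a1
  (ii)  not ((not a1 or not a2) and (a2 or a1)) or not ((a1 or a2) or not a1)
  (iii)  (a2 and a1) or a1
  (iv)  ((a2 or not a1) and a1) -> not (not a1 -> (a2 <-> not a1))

(i): at (0,1) it gives 0, but g = 1 — eliminated.
(ii): at (0,1) it gives 0, but g = 1 — eliminated.
(iii): at (0,0) it gives 0, but g = 1 — eliminated.
(iv) is the remaining candidate, and it agrees with g on all 4 inputs.

iv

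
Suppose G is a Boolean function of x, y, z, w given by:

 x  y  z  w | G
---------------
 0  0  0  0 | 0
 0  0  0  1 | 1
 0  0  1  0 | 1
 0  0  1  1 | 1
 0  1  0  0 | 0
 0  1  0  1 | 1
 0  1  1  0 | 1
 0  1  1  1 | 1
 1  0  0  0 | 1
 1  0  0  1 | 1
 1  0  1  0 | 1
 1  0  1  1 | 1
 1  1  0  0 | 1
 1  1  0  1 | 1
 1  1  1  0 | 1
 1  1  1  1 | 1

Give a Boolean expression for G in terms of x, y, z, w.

The 0-rows are (0,0,0,0), (0,1,0,0). Take each as a conjunction (¬x·¬y·¬z·¬w, ¬x·y·¬z·¬w), form their disjunction, and complement — that gives a formula that is 1 everywhere G is.

G(x, y, z, w) = not ((((not x and not y) and not z) and not w) or (((not x and y) and not z) and not w))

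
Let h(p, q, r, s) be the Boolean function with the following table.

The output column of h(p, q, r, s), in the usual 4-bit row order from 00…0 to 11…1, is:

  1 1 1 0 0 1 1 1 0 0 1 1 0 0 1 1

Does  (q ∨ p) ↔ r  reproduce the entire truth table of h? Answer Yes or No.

No

Check the formula against h row by row:
  p=0, q=0, r=0, s=0: formula gives 1, h = 1 ✓
  p=0, q=0, r=0, s=1: formula gives 1, h = 1 ✓
  p=0, q=0, r=1, s=0: formula gives 0, but h = 1 ✗
Row (0,0,1,0) is a counterexample, so the formula is not equivalent to h.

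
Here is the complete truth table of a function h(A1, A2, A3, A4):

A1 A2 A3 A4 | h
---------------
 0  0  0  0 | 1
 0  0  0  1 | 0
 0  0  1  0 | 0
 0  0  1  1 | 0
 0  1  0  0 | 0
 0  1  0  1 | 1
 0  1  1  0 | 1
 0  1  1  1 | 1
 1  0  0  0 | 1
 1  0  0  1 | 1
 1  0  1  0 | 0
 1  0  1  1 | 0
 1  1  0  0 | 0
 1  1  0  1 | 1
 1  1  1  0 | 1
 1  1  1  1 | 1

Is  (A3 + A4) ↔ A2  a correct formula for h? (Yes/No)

Test each input against both h and the formula:
  A1=0, A2=0, A3=0, A4=0: formula gives 1, h = 1 ✓
  A1=0, A2=0, A3=0, A4=1: formula gives 0, h = 0 ✓
  A1=0, A2=0, A3=1, A4=0: formula gives 0, h = 0 ✓
  A1=0, A2=0, A3=1, A4=1: formula gives 0, h = 0 ✓
  …
  A1=1, A2=0, A3=0, A4=1: formula gives 0, but h = 1 ✗
Since they disagree at (1,0,0,1), the expression is not a correct formula for h.

No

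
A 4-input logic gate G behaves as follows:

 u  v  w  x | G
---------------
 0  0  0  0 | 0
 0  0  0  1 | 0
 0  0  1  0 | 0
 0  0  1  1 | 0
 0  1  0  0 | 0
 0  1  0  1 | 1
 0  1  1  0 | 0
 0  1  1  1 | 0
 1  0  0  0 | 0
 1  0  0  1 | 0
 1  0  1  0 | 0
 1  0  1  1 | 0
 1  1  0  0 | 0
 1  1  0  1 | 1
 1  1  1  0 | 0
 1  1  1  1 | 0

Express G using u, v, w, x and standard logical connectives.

G(u, v, w, x) = (((~u & v) & ~w) & x) | (((u & v) & ~w) & x)

G=1 on 2 inputs: (0,1,0,1), (1,1,0,1). Reading each as a conjunction of literals (¬u·v·¬w·x, u·v·¬w·x) and taking the OR gives the canonical DNF.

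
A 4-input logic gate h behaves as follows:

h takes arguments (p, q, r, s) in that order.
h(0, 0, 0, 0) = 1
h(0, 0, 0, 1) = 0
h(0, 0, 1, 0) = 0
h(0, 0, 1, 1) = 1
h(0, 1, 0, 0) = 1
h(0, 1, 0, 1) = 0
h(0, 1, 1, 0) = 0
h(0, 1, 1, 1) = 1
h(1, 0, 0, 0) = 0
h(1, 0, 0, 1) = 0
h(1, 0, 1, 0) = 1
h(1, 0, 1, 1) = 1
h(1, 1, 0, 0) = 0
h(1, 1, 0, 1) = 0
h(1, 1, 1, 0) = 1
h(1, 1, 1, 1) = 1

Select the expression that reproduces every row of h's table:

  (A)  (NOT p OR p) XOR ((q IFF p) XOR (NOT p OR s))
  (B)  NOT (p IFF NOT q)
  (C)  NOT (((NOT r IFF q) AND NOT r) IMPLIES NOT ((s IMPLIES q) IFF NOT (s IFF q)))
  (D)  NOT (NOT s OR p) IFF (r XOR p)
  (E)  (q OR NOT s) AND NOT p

(A): at (0,0,0,1) it gives 1, but h = 0 — eliminated.
(B): at (0,0,0,1) it gives 1, but h = 0 — eliminated.
(C): at (0,0,0,0) it gives 0, but h = 1 — eliminated.
(E): at (0,0,1,0) it gives 1, but h = 0 — eliminated.
Only (D) survives; checking it on all 16 rows confirms it matches h.

D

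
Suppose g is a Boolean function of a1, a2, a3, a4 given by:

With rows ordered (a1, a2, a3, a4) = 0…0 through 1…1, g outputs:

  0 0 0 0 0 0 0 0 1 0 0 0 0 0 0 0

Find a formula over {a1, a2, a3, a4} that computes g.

g is 1 on exactly one input, (1,0,0,0), whose minterm is a1·¬a2·¬a3·¬a4. So g is just that conjunction.

g(a1, a2, a3, a4) = ((a1 ∧ ¬a2) ∧ ¬a3) ∧ ¬a4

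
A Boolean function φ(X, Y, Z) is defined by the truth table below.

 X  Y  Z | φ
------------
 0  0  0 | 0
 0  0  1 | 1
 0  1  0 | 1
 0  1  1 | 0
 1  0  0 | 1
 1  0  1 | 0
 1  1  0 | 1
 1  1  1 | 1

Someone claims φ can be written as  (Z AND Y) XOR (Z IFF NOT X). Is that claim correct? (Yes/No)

No

Check the formula against φ row by row:
  X=0, Y=0, Z=0: formula gives 0, φ = 0 ✓
  X=0, Y=0, Z=1: formula gives 1, φ = 1 ✓
  X=0, Y=1, Z=0: formula gives 0, but φ = 1 ✗
Since they disagree at (0,1,0), the expression is not a correct formula for φ.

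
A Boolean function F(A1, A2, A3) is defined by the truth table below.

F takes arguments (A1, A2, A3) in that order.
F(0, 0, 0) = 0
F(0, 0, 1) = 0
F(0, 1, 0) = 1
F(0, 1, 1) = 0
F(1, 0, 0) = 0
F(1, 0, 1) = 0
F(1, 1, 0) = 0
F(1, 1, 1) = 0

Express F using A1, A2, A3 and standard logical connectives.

Only row (0,1,0) gives 1. That row's minterm ¬A1·A2·¬A3 is F directly.

F(A1, A2, A3) = (not A1 and A2) and not A3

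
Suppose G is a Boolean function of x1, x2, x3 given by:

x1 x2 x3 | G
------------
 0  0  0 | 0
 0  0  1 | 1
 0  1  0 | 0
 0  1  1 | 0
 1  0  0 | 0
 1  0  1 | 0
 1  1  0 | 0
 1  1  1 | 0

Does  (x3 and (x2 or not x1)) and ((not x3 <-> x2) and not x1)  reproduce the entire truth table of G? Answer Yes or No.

Evaluate (x3 and (x2 or not x1)) and ((not x3 <-> x2) and not x1) on each row and compare to G:
  x1=0, x2=0, x3=0: formula gives 0, G = 0 ✓
  x1=0, x2=0, x3=1: formula gives 1, G = 1 ✓
  x1=0, x2=1, x3=0: formula gives 0, G = 0 ✓
  x1=0, x2=1, x3=1: formula gives 0, G = 0 ✓
  x1=1, x2=0, x3=0: formula gives 0, G = 0 ✓
  … (the remaining 3 rows also agree.)
No disagreement on any input; they are logically equivalent.

Yes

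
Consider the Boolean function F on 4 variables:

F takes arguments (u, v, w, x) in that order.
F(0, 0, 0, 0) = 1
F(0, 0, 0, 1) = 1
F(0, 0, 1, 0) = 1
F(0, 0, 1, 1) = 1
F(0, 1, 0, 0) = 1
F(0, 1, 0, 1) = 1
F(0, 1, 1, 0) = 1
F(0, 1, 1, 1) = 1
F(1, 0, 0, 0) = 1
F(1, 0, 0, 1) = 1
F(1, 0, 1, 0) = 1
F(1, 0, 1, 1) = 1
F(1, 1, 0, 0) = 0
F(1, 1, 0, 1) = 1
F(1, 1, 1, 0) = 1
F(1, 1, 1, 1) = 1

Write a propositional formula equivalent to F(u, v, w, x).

F(u, v, w, x) = NOT (((u AND v) AND NOT w) AND NOT x)

F is 0 on exactly one input, (1,1,0,0), whose minterm is u·v·¬w·¬x. So F is the negation of that single conjunction.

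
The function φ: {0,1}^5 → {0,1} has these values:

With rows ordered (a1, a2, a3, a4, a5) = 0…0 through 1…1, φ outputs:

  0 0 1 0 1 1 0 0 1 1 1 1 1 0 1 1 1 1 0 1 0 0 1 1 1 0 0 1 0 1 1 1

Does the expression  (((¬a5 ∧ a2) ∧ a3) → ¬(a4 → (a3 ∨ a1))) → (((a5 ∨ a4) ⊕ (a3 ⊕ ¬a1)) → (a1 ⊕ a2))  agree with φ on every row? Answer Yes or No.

Evaluate (((¬a5 ∧ a2) ∧ a3) → ¬(a4 → (a3 ∨ a1))) → (((a5 ∨ a4) ⊕ (a3 ⊕ ¬a1)) → (a1 ⊕ a2)) on each row and compare to φ:
  a1=0, a2=0, a3=0, a4=0, a5=0: formula gives 0, φ = 0 ✓
  a1=0, a2=0, a3=0, a4=0, a5=1: formula gives 1, but φ = 0 ✗
Row (0,0,0,0,1) is a counterexample, so the formula is not equivalent to φ.

No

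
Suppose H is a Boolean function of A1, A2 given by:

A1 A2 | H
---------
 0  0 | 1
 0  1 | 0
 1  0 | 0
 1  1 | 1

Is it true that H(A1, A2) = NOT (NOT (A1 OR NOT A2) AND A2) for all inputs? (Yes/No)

No

Check the formula against H row by row:
  A1=0, A2=0: formula gives 1, H = 1 ✓
  A1=0, A2=1: formula gives 0, H = 0 ✓
  A1=1, A2=0: formula gives 1, but H = 0 ✗
Row (1,0) is a counterexample, so the formula is not equivalent to H.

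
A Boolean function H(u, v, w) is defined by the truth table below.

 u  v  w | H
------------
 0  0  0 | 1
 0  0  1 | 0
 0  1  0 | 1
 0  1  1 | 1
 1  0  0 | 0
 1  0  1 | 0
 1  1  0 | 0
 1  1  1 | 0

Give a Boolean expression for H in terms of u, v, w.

H(u, v, w) = (((~u & ~v) & ~w) | ((~u & v) & ~w)) | ((~u & v) & w)

H=1 on 3 inputs: (0,0,0), (0,1,0), (0,1,1). Reading each as a conjunction of literals (¬u·¬v·¬w, ¬u·v·¬w, ¬u·v·w) and taking the OR gives the canonical DNF.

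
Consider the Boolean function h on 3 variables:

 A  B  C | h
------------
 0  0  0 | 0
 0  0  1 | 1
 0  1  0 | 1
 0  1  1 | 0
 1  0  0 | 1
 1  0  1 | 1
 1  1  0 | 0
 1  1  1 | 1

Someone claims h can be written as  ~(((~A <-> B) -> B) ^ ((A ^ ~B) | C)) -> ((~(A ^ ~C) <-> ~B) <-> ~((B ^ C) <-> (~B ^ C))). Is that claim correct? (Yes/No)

Check the formula against h row by row:
  A=0, B=0, C=0: formula gives 0, h = 0 ✓
  A=0, B=0, C=1: formula gives 1, h = 1 ✓
  A=0, B=1, C=0: formula gives 1, h = 1 ✓
  A=0, B=1, C=1: formula gives 0, h = 0 ✓
  A=1, B=0, C=0: formula gives 1, h = 1 ✓
  …and likewise for the remaining 3 rows.
Every row agrees, so the formula is equivalent.

Yes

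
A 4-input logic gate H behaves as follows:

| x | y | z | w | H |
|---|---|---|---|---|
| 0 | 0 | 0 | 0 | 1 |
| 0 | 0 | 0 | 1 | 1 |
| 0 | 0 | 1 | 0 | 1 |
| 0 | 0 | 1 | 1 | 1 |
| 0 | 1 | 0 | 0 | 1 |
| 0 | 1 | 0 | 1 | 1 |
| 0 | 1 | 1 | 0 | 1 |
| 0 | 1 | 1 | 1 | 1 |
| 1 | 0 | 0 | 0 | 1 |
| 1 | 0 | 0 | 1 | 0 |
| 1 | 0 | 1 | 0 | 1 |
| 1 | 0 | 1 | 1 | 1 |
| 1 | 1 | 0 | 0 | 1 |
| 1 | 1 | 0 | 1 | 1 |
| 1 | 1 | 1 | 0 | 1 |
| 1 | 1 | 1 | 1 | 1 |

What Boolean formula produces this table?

H(x, y, z, w) = not (((x and not y) and not z) and w)

H is 0 on exactly one input, (1,0,0,1), whose minterm is x·¬y·¬z·w. So H is the negation of that single conjunction.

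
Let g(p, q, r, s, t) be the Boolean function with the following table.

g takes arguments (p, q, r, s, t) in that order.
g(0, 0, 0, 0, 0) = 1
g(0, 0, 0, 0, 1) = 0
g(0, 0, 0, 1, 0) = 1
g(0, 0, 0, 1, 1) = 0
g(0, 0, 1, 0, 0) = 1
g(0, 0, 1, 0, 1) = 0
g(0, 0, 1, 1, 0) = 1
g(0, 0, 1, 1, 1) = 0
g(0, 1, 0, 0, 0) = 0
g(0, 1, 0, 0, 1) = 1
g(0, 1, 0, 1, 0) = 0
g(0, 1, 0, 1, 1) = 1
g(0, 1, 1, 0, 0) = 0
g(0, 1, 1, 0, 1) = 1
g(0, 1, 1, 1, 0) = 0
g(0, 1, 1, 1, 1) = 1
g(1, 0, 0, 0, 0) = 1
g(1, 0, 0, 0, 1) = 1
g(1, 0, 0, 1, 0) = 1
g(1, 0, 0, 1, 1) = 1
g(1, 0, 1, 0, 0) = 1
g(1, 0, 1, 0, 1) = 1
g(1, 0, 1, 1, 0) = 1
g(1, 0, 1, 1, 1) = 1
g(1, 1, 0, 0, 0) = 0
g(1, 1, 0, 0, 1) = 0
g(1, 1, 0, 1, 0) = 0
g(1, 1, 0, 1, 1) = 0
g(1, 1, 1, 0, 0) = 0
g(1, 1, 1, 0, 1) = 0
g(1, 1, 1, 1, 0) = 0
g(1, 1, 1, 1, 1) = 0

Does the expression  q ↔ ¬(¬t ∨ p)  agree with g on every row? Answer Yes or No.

Test each input against both g and the formula:
  p=0, q=0, r=0, s=0, t=0: formula gives 1, g = 1 ✓
  p=0, q=0, r=0, s=0, t=1: formula gives 0, g = 0 ✓
  p=0, q=0, r=0, s=1, t=0: formula gives 1, g = 1 ✓
  p=0, q=0, r=0, s=1, t=1: formula gives 0, g = 0 ✓
  … (the remaining 28 rows also agree.)
All 32 rows match — the expression computes g exactly.

Yes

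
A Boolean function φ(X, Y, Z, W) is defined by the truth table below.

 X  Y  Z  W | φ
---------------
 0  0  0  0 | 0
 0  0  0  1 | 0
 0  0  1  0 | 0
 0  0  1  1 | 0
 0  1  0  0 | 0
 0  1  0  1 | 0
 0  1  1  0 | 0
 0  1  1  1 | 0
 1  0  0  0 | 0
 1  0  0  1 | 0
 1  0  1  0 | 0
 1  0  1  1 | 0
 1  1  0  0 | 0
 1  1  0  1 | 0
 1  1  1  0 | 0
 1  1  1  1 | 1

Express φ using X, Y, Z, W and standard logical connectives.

The output is 1 only when every input is 1 — the AND of all inputs.

φ(X, Y, Z, W) = ((X AND Y) AND Z) AND W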